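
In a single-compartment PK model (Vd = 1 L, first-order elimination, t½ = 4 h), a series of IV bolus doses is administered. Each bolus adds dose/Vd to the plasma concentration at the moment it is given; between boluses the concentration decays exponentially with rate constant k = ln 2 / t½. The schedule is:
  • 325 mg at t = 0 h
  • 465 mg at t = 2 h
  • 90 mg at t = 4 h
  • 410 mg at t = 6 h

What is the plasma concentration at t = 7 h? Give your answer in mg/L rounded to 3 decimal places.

690.413 mg/L

k = ln 2 / 4 = 0.17329 per h
Dose 1 (325 mg at t=0 h): 325·exp(−0.17329·7) = 96.623 mg/L
Dose 2 (465 mg at t=2 h): 465·exp(−0.17329·5) = 195.508 mg/L
Dose 3 (90 mg at t=4 h): 90·exp(−0.17329·3) = 53.514 mg/L
Dose 4 (410 mg at t=6 h): 410·exp(−0.17329·1) = 344.768 mg/L
C(7) = 96.623 + 195.508 + 53.514 + 344.768 = 690.413 mg/L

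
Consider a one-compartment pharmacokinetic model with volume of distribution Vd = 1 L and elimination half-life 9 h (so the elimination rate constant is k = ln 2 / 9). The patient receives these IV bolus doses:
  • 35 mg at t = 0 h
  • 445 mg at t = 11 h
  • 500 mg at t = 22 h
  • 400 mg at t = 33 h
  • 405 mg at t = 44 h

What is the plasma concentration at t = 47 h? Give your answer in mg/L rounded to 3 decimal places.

559.186 mg/L

k = ln 2 / 9 = 0.07702 per h
Dose 1 (35 mg at t=0 h): 35·exp(−0.07702·47) = 0.938 mg/L
Dose 2 (445 mg at t=11 h): 445·exp(−0.07702·36) = 27.812 mg/L
Dose 3 (500 mg at t=22 h): 500·exp(−0.07702·25) = 72.908 mg/L
Dose 4 (400 mg at t=33 h): 400·exp(−0.07702·14) = 136.079 mg/L
Dose 5 (405 mg at t=44 h): 405·exp(−0.07702·3) = 321.449 mg/L
C(47) = 0.938 + 27.812 + 72.908 + 136.079 + 321.449 = 559.186 mg/L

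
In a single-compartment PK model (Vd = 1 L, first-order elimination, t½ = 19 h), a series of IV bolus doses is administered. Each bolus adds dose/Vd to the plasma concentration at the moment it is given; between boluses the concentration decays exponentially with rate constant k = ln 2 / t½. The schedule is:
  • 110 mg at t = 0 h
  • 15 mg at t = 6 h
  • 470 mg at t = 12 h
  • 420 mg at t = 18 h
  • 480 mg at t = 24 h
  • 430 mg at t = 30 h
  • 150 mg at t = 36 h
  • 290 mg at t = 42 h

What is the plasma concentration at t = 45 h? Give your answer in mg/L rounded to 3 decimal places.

1162.621 mg/L

k = ln 2 / 19 = 0.03648 per h
Dose 1 (110 mg at t=0 h): 110·exp(−0.03648·45) = 21.302 mg/L
Dose 2 (15 mg at t=6 h): 15·exp(−0.03648·39) = 3.616 mg/L
Dose 3 (470 mg at t=12 h): 470·exp(−0.03648·33) = 141.012 mg/L
Dose 4 (420 mg at t=18 h): 420·exp(−0.03648·27) = 156.845 mg/L
Dose 5 (480 mg at t=24 h): 480·exp(−0.03648·21) = 223.112 mg/L
Dose 6 (430 mg at t=30 h): 430·exp(−0.03648·15) = 248.779 mg/L
Dose 7 (150 mg at t=36 h): 150·exp(−0.03648·9) = 108.018 mg/L
Dose 8 (290 mg at t=42 h): 290·exp(−0.03648·3) = 259.936 mg/L
C(45) = 21.302 + 3.616 + 141.012 + 156.845 + 223.112 + 248.779 + 108.018 + 259.936 = 1162.621 mg/L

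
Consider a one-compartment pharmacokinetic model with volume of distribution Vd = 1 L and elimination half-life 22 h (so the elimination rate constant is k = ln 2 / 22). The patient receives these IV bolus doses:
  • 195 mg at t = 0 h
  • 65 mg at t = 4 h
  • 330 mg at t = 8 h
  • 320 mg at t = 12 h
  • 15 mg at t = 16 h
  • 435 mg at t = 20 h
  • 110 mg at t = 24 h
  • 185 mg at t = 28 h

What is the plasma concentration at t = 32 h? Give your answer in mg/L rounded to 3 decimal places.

k = ln 2 / 22 = 0.03151 per h
Dose 1 (195 mg at t=0 h): 195·exp(−0.03151·32) = 71.150 mg/L
Dose 2 (65 mg at t=4 h): 65·exp(−0.03151·28) = 26.902 mg/L
Dose 3 (330 mg at t=8 h): 330·exp(−0.03151·24) = 154.924 mg/L
Dose 4 (320 mg at t=12 h): 320·exp(−0.03151·20) = 170.407 mg/L
Dose 5 (15 mg at t=16 h): 15·exp(−0.03151·16) = 9.061 mg/L
Dose 6 (435 mg at t=20 h): 435·exp(−0.03151·12) = 298.051 mg/L
Dose 7 (110 mg at t=24 h): 110·exp(−0.03151·8) = 85.492 mg/L
Dose 8 (185 mg at t=28 h): 185·exp(−0.03151·4) = 163.094 mg/L
C(32) = 71.150 + 26.902 + 154.924 + 170.407 + 9.061 + 298.051 + 85.492 + 163.094 = 979.081 mg/L

979.081 mg/L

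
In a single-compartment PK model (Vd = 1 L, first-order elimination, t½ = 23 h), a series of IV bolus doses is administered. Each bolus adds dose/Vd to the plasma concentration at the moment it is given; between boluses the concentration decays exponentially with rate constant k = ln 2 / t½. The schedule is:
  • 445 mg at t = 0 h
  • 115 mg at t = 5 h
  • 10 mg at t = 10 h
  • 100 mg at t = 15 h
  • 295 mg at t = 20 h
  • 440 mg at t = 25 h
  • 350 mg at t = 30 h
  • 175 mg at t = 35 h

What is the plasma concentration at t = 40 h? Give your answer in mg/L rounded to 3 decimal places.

1075.366 mg/L

k = ln 2 / 23 = 0.03014 per h
Dose 1 (445 mg at t=0 h): 445·exp(−0.03014·40) = 133.300 mg/L
Dose 2 (115 mg at t=5 h): 115·exp(−0.03014·35) = 40.051 mg/L
Dose 3 (10 mg at t=10 h): 10·exp(−0.03014·30) = 4.049 mg/L
Dose 4 (100 mg at t=15 h): 100·exp(−0.03014·25) = 47.075 mg/L
Dose 5 (295 mg at t=20 h): 295·exp(−0.03014·20) = 161.457 mg/L
Dose 6 (440 mg at t=25 h): 440·exp(−0.03014·15) = 279.981 mg/L
Dose 7 (350 mg at t=30 h): 350·exp(−0.03014·10) = 258.932 mg/L
Dose 8 (175 mg at t=35 h): 175·exp(−0.03014·5) = 150.521 mg/L
C(40) = 133.300 + 40.051 + 4.049 + 47.075 + 161.457 + 279.981 + 258.932 + 150.521 = 1075.366 mg/L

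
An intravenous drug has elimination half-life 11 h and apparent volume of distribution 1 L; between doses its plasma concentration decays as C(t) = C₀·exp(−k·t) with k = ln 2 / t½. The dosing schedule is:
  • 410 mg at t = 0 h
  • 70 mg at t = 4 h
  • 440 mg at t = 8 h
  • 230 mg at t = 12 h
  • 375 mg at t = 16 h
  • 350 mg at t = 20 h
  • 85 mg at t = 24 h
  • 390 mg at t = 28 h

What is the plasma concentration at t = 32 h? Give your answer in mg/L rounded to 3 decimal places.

884.364 mg/L

k = ln 2 / 11 = 0.06301 per h
Dose 1 (410 mg at t=0 h): 410·exp(−0.06301·32) = 54.583 mg/L
Dose 2 (70 mg at t=4 h): 70·exp(−0.06301·28) = 11.991 mg/L
Dose 3 (440 mg at t=8 h): 440·exp(−0.06301·24) = 96.975 mg/L
Dose 4 (230 mg at t=12 h): 230·exp(−0.06301·20) = 65.223 mg/L
Dose 5 (375 mg at t=16 h): 375·exp(−0.06301·16) = 136.826 mg/L
Dose 6 (350 mg at t=20 h): 350·exp(−0.06301·12) = 164.313 mg/L
Dose 7 (85 mg at t=24 h): 85·exp(−0.06301·8) = 51.344 mg/L
Dose 8 (390 mg at t=28 h): 390·exp(−0.06301·4) = 303.109 mg/L
C(32) = 54.583 + 11.991 + 96.975 + 65.223 + 136.826 + 164.313 + 51.344 + 303.109 = 884.364 mg/L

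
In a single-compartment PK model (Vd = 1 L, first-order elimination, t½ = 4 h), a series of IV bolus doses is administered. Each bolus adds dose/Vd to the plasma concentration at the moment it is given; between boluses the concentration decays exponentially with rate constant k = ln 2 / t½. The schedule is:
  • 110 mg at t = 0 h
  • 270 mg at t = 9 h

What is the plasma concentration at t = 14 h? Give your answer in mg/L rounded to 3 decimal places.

k = ln 2 / 4 = 0.17329 per h
Dose 1 (110 mg at t=0 h): 110·exp(−0.17329·14) = 9.723 mg/L
Dose 2 (270 mg at t=9 h): 270·exp(−0.17329·5) = 113.521 mg/L
C(14) = 9.723 + 113.521 = 123.244 mg/L

123.244 mg/L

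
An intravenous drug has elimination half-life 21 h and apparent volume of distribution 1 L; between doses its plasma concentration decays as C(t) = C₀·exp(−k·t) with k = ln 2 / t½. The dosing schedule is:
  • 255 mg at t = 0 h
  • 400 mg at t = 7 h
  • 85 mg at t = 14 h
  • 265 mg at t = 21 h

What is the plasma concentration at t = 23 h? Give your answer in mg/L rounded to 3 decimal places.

666.468 mg/L

k = ln 2 / 21 = 0.03301 per h
Dose 1 (255 mg at t=0 h): 255·exp(−0.03301·23) = 119.355 mg/L
Dose 2 (400 mg at t=7 h): 400·exp(−0.03301·16) = 235.887 mg/L
Dose 3 (85 mg at t=14 h): 85·exp(−0.03301·9) = 63.155 mg/L
Dose 4 (265 mg at t=21 h): 265·exp(−0.03301·2) = 248.071 mg/L
C(23) = 119.355 + 235.887 + 63.155 + 248.071 = 666.468 mg/L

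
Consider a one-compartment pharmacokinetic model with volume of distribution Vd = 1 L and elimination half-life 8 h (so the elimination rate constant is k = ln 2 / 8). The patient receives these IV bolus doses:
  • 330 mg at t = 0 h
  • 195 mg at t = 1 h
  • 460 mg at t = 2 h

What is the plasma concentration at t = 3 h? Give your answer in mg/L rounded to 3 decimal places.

840.261 mg/L

k = ln 2 / 8 = 0.08664 per h
Dose 1 (330 mg at t=0 h): 330·exp(−0.08664·3) = 254.465 mg/L
Dose 2 (195 mg at t=1 h): 195·exp(−0.08664·2) = 163.975 mg/L
Dose 3 (460 mg at t=2 h): 460·exp(−0.08664·1) = 421.822 mg/L
C(3) = 254.465 + 163.975 + 421.822 = 840.261 mg/L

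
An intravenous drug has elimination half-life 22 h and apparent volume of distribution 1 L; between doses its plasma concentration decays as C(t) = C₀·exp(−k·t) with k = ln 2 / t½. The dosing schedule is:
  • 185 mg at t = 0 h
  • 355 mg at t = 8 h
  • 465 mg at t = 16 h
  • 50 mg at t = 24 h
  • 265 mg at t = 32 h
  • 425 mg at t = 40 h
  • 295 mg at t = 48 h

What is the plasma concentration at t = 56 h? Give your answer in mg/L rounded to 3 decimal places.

870.440 mg/L

k = ln 2 / 22 = 0.03151 per h
Dose 1 (185 mg at t=0 h): 185·exp(−0.03151·56) = 31.689 mg/L
Dose 2 (355 mg at t=8 h): 355·exp(−0.03151·48) = 78.241 mg/L
Dose 3 (465 mg at t=16 h): 465·exp(−0.03151·40) = 131.864 mg/L
Dose 4 (50 mg at t=24 h): 50·exp(−0.03151·32) = 18.244 mg/L
Dose 5 (265 mg at t=32 h): 265·exp(−0.03151·24) = 124.408 mg/L
Dose 6 (425 mg at t=40 h): 425·exp(−0.03151·16) = 256.719 mg/L
Dose 7 (295 mg at t=48 h): 295·exp(−0.03151·8) = 229.275 mg/L
C(56) = 31.689 + 78.241 + 131.864 + 18.244 + 124.408 + 256.719 + 229.275 = 870.440 mg/L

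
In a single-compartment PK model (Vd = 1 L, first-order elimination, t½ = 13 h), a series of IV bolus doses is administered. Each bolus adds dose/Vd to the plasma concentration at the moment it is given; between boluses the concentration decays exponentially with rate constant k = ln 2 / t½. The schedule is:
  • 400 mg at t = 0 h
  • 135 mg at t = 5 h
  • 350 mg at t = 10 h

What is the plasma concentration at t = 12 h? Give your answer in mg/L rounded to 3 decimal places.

k = ln 2 / 13 = 0.05332 per h
Dose 1 (400 mg at t=0 h): 400·exp(−0.05332·12) = 210.953 mg/L
Dose 2 (135 mg at t=5 h): 135·exp(−0.05332·7) = 92.948 mg/L
Dose 3 (350 mg at t=10 h): 350·exp(−0.05332·2) = 314.598 mg/L
C(12) = 210.953 + 92.948 + 314.598 = 618.499 mg/L

618.499 mg/L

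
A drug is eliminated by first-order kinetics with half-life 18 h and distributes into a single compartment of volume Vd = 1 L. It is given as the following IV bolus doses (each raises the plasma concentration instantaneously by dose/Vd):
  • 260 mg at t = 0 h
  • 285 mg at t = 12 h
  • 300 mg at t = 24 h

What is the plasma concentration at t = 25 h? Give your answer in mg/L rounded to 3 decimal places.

560.707 mg/L

k = ln 2 / 18 = 0.03851 per h
Dose 1 (260 mg at t=0 h): 260·exp(−0.03851·25) = 99.283 mg/L
Dose 2 (285 mg at t=12 h): 285·exp(−0.03851·13) = 172.756 mg/L
Dose 3 (300 mg at t=24 h): 300·exp(−0.03851·1) = 288.667 mg/L
C(25) = 99.283 + 172.756 + 288.667 = 560.707 mg/L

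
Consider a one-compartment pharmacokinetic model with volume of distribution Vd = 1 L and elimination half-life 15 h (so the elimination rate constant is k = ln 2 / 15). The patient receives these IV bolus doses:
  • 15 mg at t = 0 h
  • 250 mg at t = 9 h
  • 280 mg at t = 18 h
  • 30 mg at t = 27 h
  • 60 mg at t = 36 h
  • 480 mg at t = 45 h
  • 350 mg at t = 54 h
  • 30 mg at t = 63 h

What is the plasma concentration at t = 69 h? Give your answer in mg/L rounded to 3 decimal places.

416.211 mg/L

k = ln 2 / 15 = 0.04621 per h
Dose 1 (15 mg at t=0 h): 15·exp(−0.04621·69) = 0.619 mg/L
Dose 2 (250 mg at t=9 h): 250·exp(−0.04621·60) = 15.625 mg/L
Dose 3 (280 mg at t=18 h): 280·exp(−0.04621·51) = 26.525 mg/L
Dose 4 (30 mg at t=27 h): 30·exp(−0.04621·42) = 4.308 mg/L
Dose 5 (60 mg at t=36 h): 60·exp(−0.04621·33) = 13.058 mg/L
Dose 6 (480 mg at t=45 h): 480·exp(−0.04621·24) = 158.341 mg/L
Dose 7 (350 mg at t=54 h): 350·exp(−0.04621·15) = 175.000 mg/L
Dose 8 (30 mg at t=63 h): 30·exp(−0.04621·6) = 22.736 mg/L
C(69) = 0.619 + 15.625 + 26.525 + 4.308 + 13.058 + 158.341 + 175.000 + 22.736 = 416.211 mg/L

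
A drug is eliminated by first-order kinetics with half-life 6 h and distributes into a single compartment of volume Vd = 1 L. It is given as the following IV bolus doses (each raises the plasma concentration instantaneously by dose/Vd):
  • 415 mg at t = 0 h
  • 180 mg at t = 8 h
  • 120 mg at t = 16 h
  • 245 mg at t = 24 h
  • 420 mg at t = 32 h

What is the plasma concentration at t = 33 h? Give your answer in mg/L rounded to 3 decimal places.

k = ln 2 / 6 = 0.11552 per h
Dose 1 (415 mg at t=0 h): 415·exp(−0.11552·33) = 9.170 mg/L
Dose 2 (180 mg at t=8 h): 180·exp(−0.11552·25) = 10.023 mg/L
Dose 3 (120 mg at t=16 h): 120·exp(−0.11552·17) = 16.837 mg/L
Dose 4 (245 mg at t=24 h): 245·exp(−0.11552·9) = 86.621 mg/L
Dose 5 (420 mg at t=32 h): 420·exp(−0.11552·1) = 374.177 mg/L
C(33) = 9.170 + 10.023 + 16.837 + 86.621 + 374.177 = 496.828 mg/L

496.828 mg/L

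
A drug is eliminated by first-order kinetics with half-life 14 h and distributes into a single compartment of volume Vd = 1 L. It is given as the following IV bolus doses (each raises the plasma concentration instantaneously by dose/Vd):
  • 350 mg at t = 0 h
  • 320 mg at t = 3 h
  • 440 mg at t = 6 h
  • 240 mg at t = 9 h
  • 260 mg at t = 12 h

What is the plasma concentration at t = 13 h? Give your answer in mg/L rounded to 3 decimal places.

k = ln 2 / 14 = 0.04951 per h
Dose 1 (350 mg at t=0 h): 350·exp(−0.04951·13) = 183.882 mg/L
Dose 2 (320 mg at t=3 h): 320·exp(−0.04951·10) = 195.042 mg/L
Dose 3 (440 mg at t=6 h): 440·exp(−0.04951·7) = 311.127 mg/L
Dose 4 (240 mg at t=9 h): 240·exp(−0.04951·4) = 196.880 mg/L
Dose 5 (260 mg at t=12 h): 260·exp(−0.04951·1) = 247.441 mg/L
C(13) = 183.882 + 195.042 + 311.127 + 196.880 + 247.441 = 1134.373 mg/L

1134.373 mg/L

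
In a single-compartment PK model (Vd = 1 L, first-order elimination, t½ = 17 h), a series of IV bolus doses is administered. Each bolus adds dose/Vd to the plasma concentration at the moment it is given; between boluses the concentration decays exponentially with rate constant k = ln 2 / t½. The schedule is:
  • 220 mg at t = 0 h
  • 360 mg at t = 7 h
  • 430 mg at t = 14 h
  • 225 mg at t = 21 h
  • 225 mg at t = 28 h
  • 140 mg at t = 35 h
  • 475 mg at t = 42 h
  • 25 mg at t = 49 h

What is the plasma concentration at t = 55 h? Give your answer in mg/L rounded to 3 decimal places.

k = ln 2 / 17 = 0.04077 per h
Dose 1 (220 mg at t=0 h): 220·exp(−0.04077·55) = 23.362 mg/L
Dose 2 (360 mg at t=7 h): 360·exp(−0.04077·48) = 50.855 mg/L
Dose 3 (430 mg at t=14 h): 430·exp(−0.04077·41) = 80.808 mg/L
Dose 4 (225 mg at t=21 h): 225·exp(−0.04077·34) = 56.250 mg/L
Dose 5 (225 mg at t=28 h): 225·exp(−0.04077·27) = 74.830 mg/L
Dose 6 (140 mg at t=35 h): 140·exp(−0.04077·20) = 61.941 mg/L
Dose 7 (475 mg at t=42 h): 475·exp(−0.04077·13) = 279.572 mg/L
Dose 8 (25 mg at t=49 h): 25·exp(−0.04077·6) = 19.575 mg/L
C(55) = 23.362 + 50.855 + 80.808 + 56.250 + 74.830 + 61.941 + 279.572 + 19.575 = 647.192 mg/L

647.192 mg/L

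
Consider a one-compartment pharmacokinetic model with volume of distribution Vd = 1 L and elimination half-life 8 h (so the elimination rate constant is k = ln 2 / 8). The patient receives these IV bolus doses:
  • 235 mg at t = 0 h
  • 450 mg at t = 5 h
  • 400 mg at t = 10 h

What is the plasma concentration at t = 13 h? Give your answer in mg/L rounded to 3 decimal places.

k = ln 2 / 8 = 0.08664 per h
Dose 1 (235 mg at t=0 h): 235·exp(−0.08664·13) = 76.189 mg/L
Dose 2 (450 mg at t=5 h): 450·exp(−0.08664·8) = 225.000 mg/L
Dose 3 (400 mg at t=10 h): 400·exp(−0.08664·3) = 308.442 mg/L
C(13) = 76.189 + 225.000 + 308.442 = 609.631 mg/L

609.631 mg/L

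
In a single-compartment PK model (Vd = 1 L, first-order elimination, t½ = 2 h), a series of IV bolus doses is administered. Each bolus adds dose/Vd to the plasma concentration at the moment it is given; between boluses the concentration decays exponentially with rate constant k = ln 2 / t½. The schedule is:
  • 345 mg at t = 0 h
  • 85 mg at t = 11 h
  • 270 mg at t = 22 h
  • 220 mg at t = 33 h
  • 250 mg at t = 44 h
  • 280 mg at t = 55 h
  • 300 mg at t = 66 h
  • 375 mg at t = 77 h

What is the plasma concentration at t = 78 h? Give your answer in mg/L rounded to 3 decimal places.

269.951 mg/L

k = ln 2 / 2 = 0.34657 per h
Dose 1 (345 mg at t=0 h): 345·exp(−0.34657·78) = 0.000 mg/L
Dose 2 (85 mg at t=11 h): 85·exp(−0.34657·67) = 0.000 mg/L
Dose 3 (270 mg at t=22 h): 270·exp(−0.34657·56) = 0.000 mg/L
Dose 4 (220 mg at t=33 h): 220·exp(−0.34657·45) = 0.000 mg/L
Dose 5 (250 mg at t=44 h): 250·exp(−0.34657·34) = 0.002 mg/L
Dose 6 (280 mg at t=55 h): 280·exp(−0.34657·23) = 0.097 mg/L
Dose 7 (300 mg at t=66 h): 300·exp(−0.34657·12) = 4.688 mg/L
Dose 8 (375 mg at t=77 h): 375·exp(−0.34657·1) = 265.165 mg/L
C(78) = 0.000 + 0.000 + 0.000 + 0.000 + 0.002 + 0.097 + 4.688 + 265.165 = 269.951 mg/L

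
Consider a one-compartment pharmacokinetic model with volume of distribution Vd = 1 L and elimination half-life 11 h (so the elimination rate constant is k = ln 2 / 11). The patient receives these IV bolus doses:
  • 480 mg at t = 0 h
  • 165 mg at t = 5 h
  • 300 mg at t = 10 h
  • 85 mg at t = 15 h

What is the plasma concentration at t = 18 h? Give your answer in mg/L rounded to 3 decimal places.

k = ln 2 / 11 = 0.06301 per h
Dose 1 (480 mg at t=0 h): 480·exp(−0.06301·18) = 154.400 mg/L
Dose 2 (165 mg at t=5 h): 165·exp(−0.06301·13) = 72.731 mg/L
Dose 3 (300 mg at t=10 h): 300·exp(−0.06301·8) = 181.213 mg/L
Dose 4 (85 mg at t=15 h): 85·exp(−0.06301·3) = 70.359 mg/L
C(18) = 154.400 + 72.731 + 181.213 + 70.359 = 478.704 mg/L

478.704 mg/L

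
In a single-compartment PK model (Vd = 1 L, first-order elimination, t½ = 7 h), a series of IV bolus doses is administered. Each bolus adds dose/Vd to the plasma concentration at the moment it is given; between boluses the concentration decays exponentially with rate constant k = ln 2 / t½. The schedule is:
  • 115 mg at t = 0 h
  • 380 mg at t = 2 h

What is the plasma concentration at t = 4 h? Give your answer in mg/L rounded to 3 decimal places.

k = ln 2 / 7 = 0.09902 per h
Dose 1 (115 mg at t=0 h): 115·exp(−0.09902·4) = 77.389 mg/L
Dose 2 (380 mg at t=2 h): 380·exp(−0.09902·2) = 311.727 mg/L
C(4) = 77.389 + 311.727 = 389.117 mg/L

389.117 mg/L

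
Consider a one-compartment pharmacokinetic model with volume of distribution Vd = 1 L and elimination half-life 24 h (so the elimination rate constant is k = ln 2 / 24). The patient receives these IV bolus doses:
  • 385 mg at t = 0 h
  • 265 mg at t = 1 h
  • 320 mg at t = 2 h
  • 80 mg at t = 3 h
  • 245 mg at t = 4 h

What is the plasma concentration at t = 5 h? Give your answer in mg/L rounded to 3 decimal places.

1176.296 mg/L

k = ln 2 / 24 = 0.02888 per h
Dose 1 (385 mg at t=0 h): 385·exp(−0.02888·5) = 333.232 mg/L
Dose 2 (265 mg at t=1 h): 265·exp(−0.02888·4) = 236.088 mg/L
Dose 3 (320 mg at t=2 h): 320·exp(−0.02888·3) = 293.441 mg/L
Dose 4 (80 mg at t=3 h): 80·exp(−0.02888·2) = 75.510 mg/L
Dose 5 (245 mg at t=4 h): 245·exp(−0.02888·1) = 238.025 mg/L
C(5) = 333.232 + 236.088 + 293.441 + 75.510 + 238.025 = 1176.296 mg/L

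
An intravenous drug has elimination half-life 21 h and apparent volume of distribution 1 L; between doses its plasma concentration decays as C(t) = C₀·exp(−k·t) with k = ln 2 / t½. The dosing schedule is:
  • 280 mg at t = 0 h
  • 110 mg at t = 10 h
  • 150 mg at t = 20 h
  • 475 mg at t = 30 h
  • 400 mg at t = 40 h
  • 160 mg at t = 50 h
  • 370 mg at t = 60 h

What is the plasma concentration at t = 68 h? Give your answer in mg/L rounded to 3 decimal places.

743.367 mg/L

k = ln 2 / 21 = 0.03301 per h
Dose 1 (280 mg at t=0 h): 280·exp(−0.03301·68) = 29.675 mg/L
Dose 2 (110 mg at t=10 h): 110·exp(−0.03301·58) = 16.217 mg/L
Dose 3 (150 mg at t=20 h): 150·exp(−0.03301·48) = 30.763 mg/L
Dose 4 (475 mg at t=30 h): 475·exp(−0.03301·38) = 135.510 mg/L
Dose 5 (400 mg at t=40 h): 400·exp(−0.03301·28) = 158.740 mg/L
Dose 6 (160 mg at t=50 h): 160·exp(−0.03301·18) = 88.327 mg/L
Dose 7 (370 mg at t=60 h): 370·exp(−0.03301·8) = 284.134 mg/L
C(68) = 29.675 + 16.217 + 30.763 + 135.510 + 158.740 + 88.327 + 284.134 = 743.367 mg/L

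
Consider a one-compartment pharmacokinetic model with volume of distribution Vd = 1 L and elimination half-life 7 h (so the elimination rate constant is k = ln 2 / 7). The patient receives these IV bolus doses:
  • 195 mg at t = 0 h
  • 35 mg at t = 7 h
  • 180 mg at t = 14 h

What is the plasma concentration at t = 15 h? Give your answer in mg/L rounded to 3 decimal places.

k = ln 2 / 7 = 0.09902 per h
Dose 1 (195 mg at t=0 h): 195·exp(−0.09902·15) = 44.154 mg/L
Dose 2 (35 mg at t=7 h): 35·exp(−0.09902·8) = 15.850 mg/L
Dose 3 (180 mg at t=14 h): 180·exp(−0.09902·1) = 163.030 mg/L
C(15) = 44.154 + 15.850 + 163.030 = 223.034 mg/L

223.034 mg/L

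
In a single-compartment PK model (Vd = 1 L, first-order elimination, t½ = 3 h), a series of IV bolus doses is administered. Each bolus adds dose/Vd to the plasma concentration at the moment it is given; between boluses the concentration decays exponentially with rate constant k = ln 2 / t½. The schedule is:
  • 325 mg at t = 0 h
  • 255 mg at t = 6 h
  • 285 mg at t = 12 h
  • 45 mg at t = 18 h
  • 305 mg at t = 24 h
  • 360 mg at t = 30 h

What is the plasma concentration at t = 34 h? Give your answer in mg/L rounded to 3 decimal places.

k = ln 2 / 3 = 0.23105 per h
Dose 1 (325 mg at t=0 h): 325·exp(−0.23105·34) = 0.126 mg/L
Dose 2 (255 mg at t=6 h): 255·exp(−0.23105·28) = 0.395 mg/L
Dose 3 (285 mg at t=12 h): 285·exp(−0.23105·22) = 1.767 mg/L
Dose 4 (45 mg at t=18 h): 45·exp(−0.23105·16) = 1.116 mg/L
Dose 5 (305 mg at t=24 h): 305·exp(−0.23105·10) = 30.260 mg/L
Dose 6 (360 mg at t=30 h): 360·exp(−0.23105·4) = 142.866 mg/L
C(34) = 0.126 + 0.395 + 1.767 + 1.116 + 30.260 + 142.866 = 176.531 mg/L

176.531 mg/L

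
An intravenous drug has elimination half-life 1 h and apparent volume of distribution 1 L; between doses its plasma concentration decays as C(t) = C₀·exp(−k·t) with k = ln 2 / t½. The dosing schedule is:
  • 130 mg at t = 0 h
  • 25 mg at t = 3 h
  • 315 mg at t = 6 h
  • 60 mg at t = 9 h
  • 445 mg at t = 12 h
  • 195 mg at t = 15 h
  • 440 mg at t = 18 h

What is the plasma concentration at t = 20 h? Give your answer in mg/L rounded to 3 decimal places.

k = ln 2 / 1 = 0.69315 per h
Dose 1 (130 mg at t=0 h): 130·exp(−0.69315·20) = 0.000 mg/L
Dose 2 (25 mg at t=3 h): 25·exp(−0.69315·17) = 0.000 mg/L
Dose 3 (315 mg at t=6 h): 315·exp(−0.69315·14) = 0.019 mg/L
Dose 4 (60 mg at t=9 h): 60·exp(−0.69315·11) = 0.029 mg/L
Dose 5 (445 mg at t=12 h): 445·exp(−0.69315·8) = 1.738 mg/L
Dose 6 (195 mg at t=15 h): 195·exp(−0.69315·5) = 6.094 mg/L
Dose 7 (440 mg at t=18 h): 440·exp(−0.69315·2) = 110.000 mg/L
C(20) = 0.000 + 0.000 + 0.019 + 0.029 + 1.738 + 6.094 + 110.000 = 117.881 mg/L

117.881 mg/L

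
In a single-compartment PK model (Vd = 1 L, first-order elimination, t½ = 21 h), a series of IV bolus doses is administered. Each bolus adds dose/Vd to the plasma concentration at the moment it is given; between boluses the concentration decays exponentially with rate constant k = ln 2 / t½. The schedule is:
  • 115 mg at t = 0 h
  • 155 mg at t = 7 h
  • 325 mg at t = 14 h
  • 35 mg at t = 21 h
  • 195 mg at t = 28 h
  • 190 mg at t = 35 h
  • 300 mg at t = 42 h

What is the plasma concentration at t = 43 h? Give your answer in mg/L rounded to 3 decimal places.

771.794 mg/L

k = ln 2 / 21 = 0.03301 per h
Dose 1 (115 mg at t=0 h): 115·exp(−0.03301·43) = 27.817 mg/L
Dose 2 (155 mg at t=7 h): 155·exp(−0.03301·36) = 47.237 mg/L
Dose 3 (325 mg at t=14 h): 325·exp(−0.03301·29) = 124.789 mg/L
Dose 4 (35 mg at t=21 h): 35·exp(−0.03301·22) = 16.932 mg/L
Dose 5 (195 mg at t=28 h): 195·exp(−0.03301·15) = 118.854 mg/L
Dose 6 (190 mg at t=35 h): 190·exp(−0.03301·8) = 145.907 mg/L
Dose 7 (300 mg at t=42 h): 300·exp(−0.03301·1) = 290.260 mg/L
C(43) = 27.817 + 47.237 + 124.789 + 16.932 + 118.854 + 145.907 + 290.260 = 771.794 mg/L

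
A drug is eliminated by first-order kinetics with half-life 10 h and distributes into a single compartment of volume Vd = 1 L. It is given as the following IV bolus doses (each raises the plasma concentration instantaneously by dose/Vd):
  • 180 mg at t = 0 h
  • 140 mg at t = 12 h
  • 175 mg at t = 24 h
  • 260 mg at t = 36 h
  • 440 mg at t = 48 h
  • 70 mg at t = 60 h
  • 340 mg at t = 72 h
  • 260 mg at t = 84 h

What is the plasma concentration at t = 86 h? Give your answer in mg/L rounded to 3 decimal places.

k = ln 2 / 10 = 0.06931 per h
Dose 1 (180 mg at t=0 h): 180·exp(−0.06931·86) = 0.464 mg/L
Dose 2 (140 mg at t=12 h): 140·exp(−0.06931·74) = 0.829 mg/L
Dose 3 (175 mg at t=24 h): 175·exp(−0.06931·62) = 2.380 mg/L
Dose 4 (260 mg at t=36 h): 260·exp(−0.06931·50) = 8.125 mg/L
Dose 5 (440 mg at t=48 h): 440·exp(−0.06931·38) = 31.589 mg/L
Dose 6 (70 mg at t=60 h): 70·exp(−0.06931·26) = 11.546 mg/L
Dose 7 (340 mg at t=72 h): 340·exp(−0.06931·14) = 128.836 mg/L
Dose 8 (260 mg at t=84 h): 260·exp(−0.06931·2) = 226.343 mg/L
C(86) = 0.464 + 0.829 + 2.380 + 8.125 + 31.589 + 11.546 + 128.836 + 226.343 = 410.112 mg/L

410.112 mg/L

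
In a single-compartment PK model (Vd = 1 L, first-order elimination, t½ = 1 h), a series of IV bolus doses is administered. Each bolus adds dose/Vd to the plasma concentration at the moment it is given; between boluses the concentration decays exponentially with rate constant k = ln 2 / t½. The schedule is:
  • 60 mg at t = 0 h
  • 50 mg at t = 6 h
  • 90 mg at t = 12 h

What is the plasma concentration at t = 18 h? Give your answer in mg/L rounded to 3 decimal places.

k = ln 2 / 1 = 0.69315 per h
Dose 1 (60 mg at t=0 h): 60·exp(−0.69315·18) = 0.000 mg/L
Dose 2 (50 mg at t=6 h): 50·exp(−0.69315·12) = 0.012 mg/L
Dose 3 (90 mg at t=12 h): 90·exp(−0.69315·6) = 1.406 mg/L
C(18) = 0.000 + 0.012 + 1.406 = 1.419 mg/L

1.419 mg/L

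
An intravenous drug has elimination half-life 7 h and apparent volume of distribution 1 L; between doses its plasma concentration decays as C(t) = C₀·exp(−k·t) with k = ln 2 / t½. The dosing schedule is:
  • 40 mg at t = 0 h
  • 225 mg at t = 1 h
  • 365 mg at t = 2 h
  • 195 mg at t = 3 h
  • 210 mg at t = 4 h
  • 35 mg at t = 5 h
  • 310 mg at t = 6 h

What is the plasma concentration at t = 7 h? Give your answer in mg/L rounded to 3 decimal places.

963.421 mg/L

k = ln 2 / 7 = 0.09902 per h
Dose 1 (40 mg at t=0 h): 40·exp(−0.09902·7) = 20.000 mg/L
Dose 2 (225 mg at t=1 h): 225·exp(−0.09902·6) = 124.210 mg/L
Dose 3 (365 mg at t=2 h): 365·exp(−0.09902·5) = 222.470 mg/L
Dose 4 (195 mg at t=3 h): 195·exp(−0.09902·4) = 131.225 mg/L
Dose 5 (210 mg at t=4 h): 210·exp(−0.09902·3) = 156.029 mg/L
Dose 6 (35 mg at t=5 h): 35·exp(−0.09902·2) = 28.712 mg/L
Dose 7 (310 mg at t=6 h): 310·exp(−0.09902·1) = 280.774 mg/L
C(7) = 20.000 + 124.210 + 222.470 + 131.225 + 156.029 + 28.712 + 280.774 = 963.421 mg/L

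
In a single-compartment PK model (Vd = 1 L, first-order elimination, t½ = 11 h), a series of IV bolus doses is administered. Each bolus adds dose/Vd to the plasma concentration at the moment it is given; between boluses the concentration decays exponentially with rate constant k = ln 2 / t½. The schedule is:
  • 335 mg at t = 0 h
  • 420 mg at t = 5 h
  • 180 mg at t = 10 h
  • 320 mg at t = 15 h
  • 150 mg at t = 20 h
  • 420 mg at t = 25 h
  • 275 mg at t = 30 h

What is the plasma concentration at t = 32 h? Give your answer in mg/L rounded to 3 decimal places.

858.906 mg/L

k = ln 2 / 11 = 0.06301 per h
Dose 1 (335 mg at t=0 h): 335·exp(−0.06301·32) = 44.599 mg/L
Dose 2 (420 mg at t=5 h): 420·exp(−0.06301·27) = 76.623 mg/L
Dose 3 (180 mg at t=10 h): 180·exp(−0.06301·22) = 45.000 mg/L
Dose 4 (320 mg at t=15 h): 320·exp(−0.06301·17) = 109.628 mg/L
Dose 5 (150 mg at t=20 h): 150·exp(−0.06301·12) = 70.420 mg/L
Dose 6 (420 mg at t=25 h): 420·exp(−0.06301·7) = 270.200 mg/L
Dose 7 (275 mg at t=30 h): 275·exp(−0.06301·2) = 242.438 mg/L
C(32) = 44.599 + 76.623 + 45.000 + 109.628 + 70.420 + 270.200 + 242.438 = 858.906 mg/L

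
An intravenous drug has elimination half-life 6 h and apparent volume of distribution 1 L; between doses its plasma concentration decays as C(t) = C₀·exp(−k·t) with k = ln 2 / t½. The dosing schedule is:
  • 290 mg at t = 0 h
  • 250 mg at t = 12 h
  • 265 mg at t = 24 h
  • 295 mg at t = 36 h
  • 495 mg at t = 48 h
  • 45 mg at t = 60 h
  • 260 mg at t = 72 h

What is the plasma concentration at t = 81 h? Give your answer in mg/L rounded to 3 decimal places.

k = ln 2 / 6 = 0.11552 per h
Dose 1 (290 mg at t=0 h): 290·exp(−0.11552·81) = 0.025 mg/L
Dose 2 (250 mg at t=12 h): 250·exp(−0.11552·69) = 0.086 mg/L
Dose 3 (265 mg at t=24 h): 265·exp(−0.11552·57) = 0.366 mg/L
Dose 4 (295 mg at t=36 h): 295·exp(−0.11552·45) = 1.630 mg/L
Dose 5 (495 mg at t=48 h): 495·exp(−0.11552·33) = 10.938 mg/L
Dose 6 (45 mg at t=60 h): 45·exp(−0.11552·21) = 3.977 mg/L
Dose 7 (260 mg at t=72 h): 260·exp(−0.11552·9) = 91.924 mg/L
C(81) = 0.025 + 0.086 + 0.366 + 1.630 + 10.938 + 3.977 + 91.924 = 108.946 mg/L

108.946 mg/L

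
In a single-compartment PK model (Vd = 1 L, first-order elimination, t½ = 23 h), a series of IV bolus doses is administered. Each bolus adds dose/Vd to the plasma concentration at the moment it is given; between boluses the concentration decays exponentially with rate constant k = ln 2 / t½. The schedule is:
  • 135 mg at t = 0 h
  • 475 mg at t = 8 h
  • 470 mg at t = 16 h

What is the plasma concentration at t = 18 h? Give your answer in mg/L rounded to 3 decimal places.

872.393 mg/L

k = ln 2 / 23 = 0.03014 per h
Dose 1 (135 mg at t=0 h): 135·exp(−0.03014·18) = 78.477 mg/L
Dose 2 (475 mg at t=8 h): 475·exp(−0.03014·10) = 351.407 mg/L
Dose 3 (470 mg at t=16 h): 470·exp(−0.03014·2) = 442.508 mg/L
C(18) = 78.477 + 351.407 + 442.508 = 872.393 mg/L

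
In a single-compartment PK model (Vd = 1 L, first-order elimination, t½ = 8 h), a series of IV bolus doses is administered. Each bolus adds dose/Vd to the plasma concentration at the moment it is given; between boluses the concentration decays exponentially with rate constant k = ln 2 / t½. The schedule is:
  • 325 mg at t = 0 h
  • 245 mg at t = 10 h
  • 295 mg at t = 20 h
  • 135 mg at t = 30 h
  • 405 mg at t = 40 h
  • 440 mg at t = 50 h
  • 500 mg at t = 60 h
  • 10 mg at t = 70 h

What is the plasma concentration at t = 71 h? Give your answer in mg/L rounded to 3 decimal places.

310.232 mg/L

k = ln 2 / 8 = 0.08664 per h
Dose 1 (325 mg at t=0 h): 325·exp(−0.08664·71) = 0.692 mg/L
Dose 2 (245 mg at t=10 h): 245·exp(−0.08664·61) = 1.241 mg/L
Dose 3 (295 mg at t=20 h): 295·exp(−0.08664·51) = 3.554 mg/L
Dose 4 (135 mg at t=30 h): 135·exp(−0.08664·41) = 3.869 mg/L
Dose 5 (405 mg at t=40 h): 405·exp(−0.08664·31) = 27.603 mg/L
Dose 6 (440 mg at t=50 h): 440·exp(−0.08664·21) = 71.326 mg/L
Dose 7 (500 mg at t=60 h): 500·exp(−0.08664·11) = 192.776 mg/L
Dose 8 (10 mg at t=70 h): 10·exp(−0.08664·1) = 9.170 mg/L
C(71) = 0.692 + 1.241 + 3.554 + 3.869 + 27.603 + 71.326 + 192.776 + 9.170 = 310.232 mg/L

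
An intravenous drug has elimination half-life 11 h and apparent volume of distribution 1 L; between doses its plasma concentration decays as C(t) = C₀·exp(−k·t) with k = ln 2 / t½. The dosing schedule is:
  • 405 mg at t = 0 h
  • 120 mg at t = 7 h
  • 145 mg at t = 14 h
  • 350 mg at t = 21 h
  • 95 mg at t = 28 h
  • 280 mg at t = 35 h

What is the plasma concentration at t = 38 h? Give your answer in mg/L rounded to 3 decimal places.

k = ln 2 / 11 = 0.06301 per h
Dose 1 (405 mg at t=0 h): 405·exp(−0.06301·38) = 36.943 mg/L
Dose 2 (120 mg at t=7 h): 120·exp(−0.06301·31) = 17.015 mg/L
Dose 3 (145 mg at t=14 h): 145·exp(−0.06301·24) = 31.958 mg/L
Dose 4 (350 mg at t=21 h): 350·exp(−0.06301·17) = 119.906 mg/L
Dose 5 (95 mg at t=28 h): 95·exp(−0.06301·10) = 50.589 mg/L
Dose 6 (280 mg at t=35 h): 280·exp(−0.06301·3) = 231.771 mg/L
C(38) = 36.943 + 17.015 + 31.958 + 119.906 + 50.589 + 231.771 = 488.182 mg/L

488.182 mg/L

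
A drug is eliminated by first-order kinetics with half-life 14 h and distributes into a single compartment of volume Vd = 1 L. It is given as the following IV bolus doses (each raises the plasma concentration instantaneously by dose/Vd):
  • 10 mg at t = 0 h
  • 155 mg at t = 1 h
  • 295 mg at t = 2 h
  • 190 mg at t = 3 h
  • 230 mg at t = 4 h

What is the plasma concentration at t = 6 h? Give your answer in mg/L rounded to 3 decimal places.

k = ln 2 / 14 = 0.04951 per h
Dose 1 (10 mg at t=0 h): 10·exp(−0.04951·6) = 7.430 mg/L
Dose 2 (155 mg at t=1 h): 155·exp(−0.04951·5) = 121.010 mg/L
Dose 3 (295 mg at t=2 h): 295·exp(−0.04951·4) = 241.999 mg/L
Dose 4 (190 mg at t=3 h): 190·exp(−0.04951·3) = 163.775 mg/L
Dose 5 (230 mg at t=4 h): 230·exp(−0.04951·2) = 208.316 mg/L
C(6) = 7.430 + 121.010 + 241.999 + 163.775 + 208.316 = 742.530 mg/L

742.530 mg/L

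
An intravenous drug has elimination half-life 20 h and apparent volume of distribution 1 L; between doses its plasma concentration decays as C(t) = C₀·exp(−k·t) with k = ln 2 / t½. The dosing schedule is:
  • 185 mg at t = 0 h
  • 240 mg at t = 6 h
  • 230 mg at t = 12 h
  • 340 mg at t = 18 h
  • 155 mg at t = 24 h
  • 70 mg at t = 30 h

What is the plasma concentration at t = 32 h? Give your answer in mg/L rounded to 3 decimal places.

k = ln 2 / 20 = 0.03466 per h
Dose 1 (185 mg at t=0 h): 185·exp(−0.03466·32) = 61.027 mg/L
Dose 2 (240 mg at t=6 h): 240·exp(−0.03466·26) = 97.470 mg/L
Dose 3 (230 mg at t=12 h): 230·exp(−0.03466·20) = 115.000 mg/L
Dose 4 (340 mg at t=18 h): 340·exp(−0.03466·14) = 209.295 mg/L
Dose 5 (155 mg at t=24 h): 155·exp(−0.03466·8) = 117.468 mg/L
Dose 6 (70 mg at t=30 h): 70·exp(−0.03466·2) = 65.312 mg/L
C(32) = 61.027 + 97.470 + 115.000 + 209.295 + 117.468 + 65.312 = 665.572 mg/L

665.572 mg/L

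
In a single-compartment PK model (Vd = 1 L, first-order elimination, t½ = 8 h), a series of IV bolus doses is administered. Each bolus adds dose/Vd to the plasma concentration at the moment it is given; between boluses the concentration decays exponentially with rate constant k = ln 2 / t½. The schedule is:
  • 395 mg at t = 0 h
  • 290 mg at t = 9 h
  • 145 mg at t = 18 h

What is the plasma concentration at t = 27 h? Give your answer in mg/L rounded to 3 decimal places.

165.521 mg/L

k = ln 2 / 8 = 0.08664 per h
Dose 1 (395 mg at t=0 h): 395·exp(−0.08664·27) = 38.073 mg/L
Dose 2 (290 mg at t=9 h): 290·exp(−0.08664·18) = 60.965 mg/L
Dose 3 (145 mg at t=18 h): 145·exp(−0.08664·9) = 66.483 mg/L
C(27) = 38.073 + 60.965 + 66.483 = 165.521 mg/L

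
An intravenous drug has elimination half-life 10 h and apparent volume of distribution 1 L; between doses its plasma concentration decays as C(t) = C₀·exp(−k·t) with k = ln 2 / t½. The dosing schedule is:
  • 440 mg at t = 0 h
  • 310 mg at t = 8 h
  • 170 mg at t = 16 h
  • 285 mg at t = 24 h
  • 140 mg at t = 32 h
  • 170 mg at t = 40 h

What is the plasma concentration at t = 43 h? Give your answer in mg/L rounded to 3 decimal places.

355.658 mg/L

k = ln 2 / 10 = 0.06931 per h
Dose 1 (440 mg at t=0 h): 440·exp(−0.06931·43) = 22.337 mg/L
Dose 2 (310 mg at t=8 h): 310·exp(−0.06931·35) = 27.400 mg/L
Dose 3 (170 mg at t=16 h): 170·exp(−0.06931·27) = 26.162 mg/L
Dose 4 (285 mg at t=24 h): 285·exp(−0.06931·19) = 76.364 mg/L
Dose 5 (140 mg at t=32 h): 140·exp(−0.06931·11) = 65.312 mg/L
Dose 6 (170 mg at t=40 h): 170·exp(−0.06931·3) = 138.083 mg/L
C(43) = 22.337 + 27.400 + 26.162 + 76.364 + 65.312 + 138.083 = 355.658 mg/L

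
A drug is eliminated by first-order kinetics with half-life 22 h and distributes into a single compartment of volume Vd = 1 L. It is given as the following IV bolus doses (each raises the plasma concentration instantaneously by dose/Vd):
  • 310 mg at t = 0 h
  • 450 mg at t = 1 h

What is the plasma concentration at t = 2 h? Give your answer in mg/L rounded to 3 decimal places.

727.112 mg/L

k = ln 2 / 22 = 0.03151 per h
Dose 1 (310 mg at t=0 h): 310·exp(−0.03151·2) = 291.069 mg/L
Dose 2 (450 mg at t=1 h): 450·exp(−0.03151·1) = 436.043 mg/L
C(2) = 291.069 + 436.043 = 727.112 mg/L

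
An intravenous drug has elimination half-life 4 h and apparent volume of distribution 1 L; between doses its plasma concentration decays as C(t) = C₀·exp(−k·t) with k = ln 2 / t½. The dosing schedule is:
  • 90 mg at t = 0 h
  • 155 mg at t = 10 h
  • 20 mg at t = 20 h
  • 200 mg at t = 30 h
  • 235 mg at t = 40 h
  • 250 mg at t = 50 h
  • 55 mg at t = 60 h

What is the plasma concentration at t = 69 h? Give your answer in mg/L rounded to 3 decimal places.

k = ln 2 / 4 = 0.17329 per h
Dose 1 (90 mg at t=0 h): 90·exp(−0.17329·69) = 0.001 mg/L
Dose 2 (155 mg at t=10 h): 155·exp(−0.17329·59) = 0.006 mg/L
Dose 3 (20 mg at t=20 h): 20·exp(−0.17329·49) = 0.004 mg/L
Dose 4 (200 mg at t=30 h): 200·exp(−0.17329·39) = 0.232 mg/L
Dose 5 (235 mg at t=40 h): 235·exp(−0.17329·29) = 1.544 mg/L
Dose 6 (250 mg at t=50 h): 250·exp(−0.17329·19) = 9.291 mg/L
Dose 7 (55 mg at t=60 h): 55·exp(−0.17329·9) = 11.562 mg/L
C(69) = 0.001 + 0.006 + 0.004 + 0.232 + 1.544 + 9.291 + 11.562 = 22.639 mg/L

22.639 mg/L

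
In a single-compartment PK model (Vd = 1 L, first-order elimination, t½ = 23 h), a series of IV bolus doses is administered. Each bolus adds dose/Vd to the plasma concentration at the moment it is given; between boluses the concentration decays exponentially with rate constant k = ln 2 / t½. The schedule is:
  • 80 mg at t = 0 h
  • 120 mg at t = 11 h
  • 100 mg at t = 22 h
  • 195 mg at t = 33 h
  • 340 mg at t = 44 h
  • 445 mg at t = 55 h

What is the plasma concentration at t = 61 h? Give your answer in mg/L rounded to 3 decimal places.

729.137 mg/L

k = ln 2 / 23 = 0.03014 per h
Dose 1 (80 mg at t=0 h): 80·exp(−0.03014·61) = 12.726 mg/L
Dose 2 (120 mg at t=11 h): 120·exp(−0.03014·50) = 26.593 mg/L
Dose 3 (100 mg at t=22 h): 100·exp(−0.03014·39) = 30.872 mg/L
Dose 4 (195 mg at t=33 h): 195·exp(−0.03014·28) = 83.862 mg/L
Dose 5 (340 mg at t=44 h): 340·exp(−0.03014·17) = 203.694 mg/L
Dose 6 (445 mg at t=55 h): 445·exp(−0.03014·6) = 371.390 mg/L
C(61) = 12.726 + 26.593 + 30.872 + 83.862 + 203.694 + 371.390 = 729.137 mg/L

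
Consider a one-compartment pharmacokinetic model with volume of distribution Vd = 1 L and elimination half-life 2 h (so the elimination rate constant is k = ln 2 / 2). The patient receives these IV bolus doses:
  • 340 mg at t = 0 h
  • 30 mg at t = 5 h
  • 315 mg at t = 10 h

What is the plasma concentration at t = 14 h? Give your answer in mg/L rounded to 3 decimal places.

82.732 mg/L

k = ln 2 / 2 = 0.34657 per h
Dose 1 (340 mg at t=0 h): 340·exp(−0.34657·14) = 2.656 mg/L
Dose 2 (30 mg at t=5 h): 30·exp(−0.34657·9) = 1.326 mg/L
Dose 3 (315 mg at t=10 h): 315·exp(−0.34657·4) = 78.750 mg/L
C(14) = 2.656 + 1.326 + 78.750 = 82.732 mg/L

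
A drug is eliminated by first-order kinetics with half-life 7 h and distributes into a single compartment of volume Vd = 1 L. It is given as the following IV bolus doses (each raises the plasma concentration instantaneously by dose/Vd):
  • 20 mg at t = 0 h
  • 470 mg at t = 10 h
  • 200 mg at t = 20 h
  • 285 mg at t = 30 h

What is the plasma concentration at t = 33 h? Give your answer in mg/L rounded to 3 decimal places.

k = ln 2 / 7 = 0.09902 per h
Dose 1 (20 mg at t=0 h): 20·exp(−0.09902·33) = 0.762 mg/L
Dose 2 (470 mg at t=10 h): 470·exp(−0.09902·23) = 48.195 mg/L
Dose 3 (200 mg at t=20 h): 200·exp(−0.09902·13) = 55.204 mg/L
Dose 4 (285 mg at t=30 h): 285·exp(−0.09902·3) = 211.754 mg/L
C(33) = 0.762 + 48.195 + 55.204 + 211.754 = 315.915 mg/L

315.915 mg/L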